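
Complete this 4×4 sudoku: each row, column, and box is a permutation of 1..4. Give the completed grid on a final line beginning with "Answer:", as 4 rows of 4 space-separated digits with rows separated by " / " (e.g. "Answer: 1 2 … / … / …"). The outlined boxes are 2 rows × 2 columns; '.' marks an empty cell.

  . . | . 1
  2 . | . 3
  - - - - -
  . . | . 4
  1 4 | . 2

Step 1. [r3c1∈{3}] nothing but 3 survives at r3c1, so r3c1=3.
Step 2. [r2c3∈{4}] r2c3 has the single candidate 4, so r2c3=4.
Step 3. [r1c2∈{3}] r1c2 is down to just 3. So r1c2=3.
Step 4. [r1c3∈{2}] r1c3 is down to just 2 ⇒ r1c3=2.
Step 5. [r4c3∈{3}] r4c3 has the single candidate 3 ⇒ r4c3=3.
Step 6. [r1c1∈{4}] nothing but 4 survives at r1c1. So r1c1=4.
Step 7. [r2c2∈{1}] r2c2's peers cover all but 1, so r2c2=1.
Step 8. [r3c2∈{2}] r3c2 is down to just 2. So r3c2=2.
Step 9. [r3c3∈{1}] r3c3 is down to just 1 ⇒ r3c3=1.

Answer: 4 3 2 1 / 2 1 4 3 / 3 2 1 4 / 1 4 3 2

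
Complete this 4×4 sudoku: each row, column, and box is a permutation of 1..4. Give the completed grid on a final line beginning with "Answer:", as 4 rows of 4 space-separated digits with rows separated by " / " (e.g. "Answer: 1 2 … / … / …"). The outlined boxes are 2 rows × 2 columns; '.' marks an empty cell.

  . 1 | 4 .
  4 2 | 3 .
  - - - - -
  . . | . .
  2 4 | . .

Step 1. [r3c4∈{1,2,3,4}] across row 3, 4 lands solely at r3c4 ⇒ r3c4=4.
Step 2. [r4c3∈{1}] r4c3 has the single candidate 1. So r4c3=1.
Step 3. [r1c1∈{3}] r1c1 has the single candidate 3, so r1c1=3.
Step 4. [r3c1∈{1}] r3c1 is down to just 1. So r3c1=1.
Step 5. [r3c2∈{3}] r3c2's peers cover all but 3. So r3c2=3.
Step 6. [r1c4∈{2}] nothing but 2 survives at r1c4 ⇒ r1c4=2.
Step 7. [r3c3∈{2}] r3c3 is down to just 2, so r3c3=2.
Step 8. [r4c4∈{3}] nothing but 3 survives at r4c4. So r4c4=3.
Step 9. [r2c4∈{1}] only 1 remains possible at r2c4 ⇒ r2c4=1.

Answer: 3 1 4 2 / 4 2 3 1 / 1 3 2 4 / 2 4 1 3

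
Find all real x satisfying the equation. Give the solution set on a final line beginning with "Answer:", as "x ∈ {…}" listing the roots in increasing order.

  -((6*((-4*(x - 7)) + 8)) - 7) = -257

Step 1. [-((6*((-4*(x - 7)) + 8)) - 7) = -257] flip signs both sides. So neg: (6*((-4*(x - 7)) + 8)) - 7 = 257.
Step 2. [(6*((-4*(x - 7)) + 8)) - 7 = 257] 7 comes off first (add 7), so sub: 6*((-4*(x - 7)) + 8) = 264.
Step 3. [6*((-4*(x - 7)) + 8) = 264] leading coefficient 6: divide by 6 ⇒ div: (-4*(x - 7)) + 8 = 44.
Step 4. [(-4*(x - 7)) + 8 = 44] +8 is outermost — subtract 8 both sides ⇒ sub: -4*(x - 7) = 36.
Step 5. [-4*(x - 7) = 36] -4·(inner) — divide through by -4, so div: x - 7 = -9.
Step 6. [x - 7 = -9] -7 is outermost — add 7 both sides. So sub: x = -2.

Answer: x ∈ {-2}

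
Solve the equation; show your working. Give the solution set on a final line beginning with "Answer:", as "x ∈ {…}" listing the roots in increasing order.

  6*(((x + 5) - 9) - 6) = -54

Step 1. [6*(((x + 5) - 9) - 6) = -54] LHS = 6·(…); ÷6 both sides ⇒ div: ((x + 5) - 9) - 6 = -9.
Step 2. [((x + 5) - 9) - 6 = -9] -6 is outermost — add 6 both sides, so sub: (x + 5) - 9 = -3.
Step 3. [(x + 5) - 9 = -3] 9 comes off first (add 9). So sub: x + 5 = 6.
Step 4. [x + 5 = 6] the outer +5 inverts by subtracting 5 ⇒ sub: x = 1.

Answer: x ∈ {1}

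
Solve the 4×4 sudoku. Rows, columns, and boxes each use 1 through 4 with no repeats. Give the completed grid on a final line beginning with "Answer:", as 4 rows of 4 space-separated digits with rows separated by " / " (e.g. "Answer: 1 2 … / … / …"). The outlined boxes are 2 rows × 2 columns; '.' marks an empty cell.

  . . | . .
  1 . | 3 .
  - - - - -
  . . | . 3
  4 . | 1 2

Step 1. [r2c2∈{2,4}] in row 2, 2 fits only at r2c2 ⇒ r2c2=2.
Step 2. [r1c2∈{3,4}] across col 2, 4 lands solely at r1c2 ⇒ r1c2=4.
Step 3. [r1c3∈{2}] r1c3 has the single candidate 2, so r1c3=2.
Step 4. [r3c1∈{2}] only 2 remains possible at r3c1, so r3c1=2.
Step 5. [r2c4∈{4}] r2c4 is down to just 4 ⇒ r2c4=4.
Step 6. [r1c1∈{3}] only 3 remains possible at r1c1 ⇒ r1c1=3.
Step 7. [r1c4∈{1}] only 1 remains possible at r1c4 ⇒ r1c4=1.
Step 8. [r3c3∈{4}] r3c3's peers cover all but 4 ⇒ r3c3=4.
Step 9. [r3c2∈{1}] r3c2's peers cover all but 1, so r3c2=1.
Step 10. [r4c2∈{3}] nothing but 3 survives at r4c2, so r4c2=3.

Answer: 3 4 2 1 / 1 2 3 4 / 2 1 4 3 / 4 3 1 2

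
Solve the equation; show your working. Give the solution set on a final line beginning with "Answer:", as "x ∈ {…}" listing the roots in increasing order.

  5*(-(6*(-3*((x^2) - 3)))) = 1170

Step 1. [5*(-(6*(-3*((x^2) - 3)))) = 1170] 5·(inner) — divide through by 5 ⇒ div: -(6*(-3*((x^2) - 3))) = 234.
Step 2. [-(6*(-3*((x^2) - 3))) = 234] flip signs both sides, so neg: 6*(-3*((x^2) - 3)) = -234.
Step 3. [6*(-3*((x^2) - 3)) = -234] LHS = 6·(…); ÷6 both sides ⇒ div: -3*((x^2) - 3) = -39.
Step 4. [-3*((x^2) - 3) = -39] -3·(inner) — divide through by -3 ⇒ div: (x^2) - 3 = 13.
Step 5. [(x^2) - 3 = 13] peel the -3: add 3 from each side. So sub: x^2 = 16.
Step 6. [x^2 = 16] √ both sides: 16 ≥ 0 gives two branches, so sqrt: x = 4 or -4.

Answer: x ∈ {-4, 4}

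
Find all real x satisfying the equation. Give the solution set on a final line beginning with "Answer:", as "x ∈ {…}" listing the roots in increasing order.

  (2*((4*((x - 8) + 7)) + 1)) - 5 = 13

Step 1. [(2*((4*((x - 8) + 7)) + 1)) - 5 = 13] the outer -5 inverts by adding 5 ⇒ sub: 2*((4*((x - 8) + 7)) + 1) = 18.
Step 2. [2*((4*((x - 8) + 7)) + 1) = 18] divide by the outer 2 ⇒ div: (4*((x - 8) + 7)) + 1 = 9.
Step 3. [(4*((x - 8) + 7)) + 1 = 9] subtract 1: x sits inside (… + 1), so sub: 4*((x - 8) + 7) = 8.
Step 4. [4*((x - 8) + 7) = 8] leading coefficient 4: divide by 4 ⇒ div: (x - 8) + 7 = 2.
Step 5. [(x - 8) + 7 = 2] peel the +7: subtract 7 from each side. So sub: x - 8 = -5.
Step 6. [x - 8 = -5] 8 comes off first (add 8), so sub: x = 3.

Answer: x ∈ {3}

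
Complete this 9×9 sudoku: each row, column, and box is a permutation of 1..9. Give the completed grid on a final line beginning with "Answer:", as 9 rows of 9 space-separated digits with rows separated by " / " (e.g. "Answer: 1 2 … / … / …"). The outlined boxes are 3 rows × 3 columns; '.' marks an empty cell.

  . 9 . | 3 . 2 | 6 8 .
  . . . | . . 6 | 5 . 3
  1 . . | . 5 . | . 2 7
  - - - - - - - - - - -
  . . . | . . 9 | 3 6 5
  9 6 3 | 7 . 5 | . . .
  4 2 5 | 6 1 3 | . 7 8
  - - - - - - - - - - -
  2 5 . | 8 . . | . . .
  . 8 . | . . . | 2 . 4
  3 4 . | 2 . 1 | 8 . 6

Step 1. [r7c9∈{1,9}] r7c9 is the only open cell in col 9 admitting 9. So r7c9=9.
Step 2. [r2c2∈{7}] only 7 remains possible at r2c2 ⇒ r2c2=7.
Step 3. [r8c6∈{7}] r8c6 is down to just 7, so r8c6=7.
Step 4. [r2c8∈{1,4,9}] 9 has one home in col 8: r2c8. So r2c8=9.
Step 5. [r5c5∈{2,4,8}] r5c5 is the only open cell in row 5 admitting 8, so r5c5=8.
Step 6. [r2c5∈{4}] nothing but 4 survives at r2c5, so r2c5=4.
Step 7. [r3c3∈{4,6,8}] 6 has one home in row 3: r3c3, so r3c3=6.
Step 8. [r9c3∈{7,9}] in row 9, 7 fits only at r9c3. So r9c3=7.
Step 9. [r7c3∈{1}] r7c3 is down to just 1. So r7c3=1.
Step 10. [r5c7∈{1,4}] col 7 places 1 nowhere but r5c7, so r5c7=1.
Step 11. [r2c1∈{8}] r2c1's peers cover all but 8 ⇒ r2c1=8.
Step 12. [r7c5∈{3,6}] 6 has one home in row 7: r7c5, so r7c5=6.
Step 13. [r8c5∈{3,9}] in col 5, 3 fits only at r8c5, so r8c5=3.
Step 14. [r8c4∈{5,9}] across col 4, 5 lands solely at r8c4 ⇒ r8c4=5.
Step 15. [r1c3∈{4}] only 4 remains possible at r1c3. So r1c3=4.
Step 16. [r9c5∈{9}] only 9 remains possible at r9c5. So r9c5=9.
Step 17. [r5c9∈{2}] nothing but 2 survives at r5c9 ⇒ r5c9=2.
Step 18. [r1c5∈{7}] nothing but 7 survives at r1c5. So r1c5=7.
Step 19. [r4c1∈{7}] r4c1 has the single candidate 7, so r4c1=7.
Step 20. [r4c4∈{4}] only 4 remains possible at r4c4. So r4c4=4.
Step 21. [r1c1∈{5}] only 5 remains possible at r1c1. So r1c1=5.
Step 22. [r8c1∈{6}] only 6 remains possible at r8c1. So r8c1=6.
Step 23. [r4c5∈{2}] r4c5's peers cover all but 2 ⇒ r4c5=2.
Step 24. [r1c9∈{1}] nothing but 1 survives at r1c9. So r1c9=1.
Step 25. [r3c7∈{4}] r3c7's peers cover all but 4 ⇒ r3c7=4.
Step 26. [r8c3∈{9}] r8c3 is down to just 9. So r8c3=9.
Step 27. [r3c4∈{9}] r3c4 is down to just 9. So r3c4=9.
Step 28. [r5c8∈{4}] r5c8's peers cover all but 4. So r5c8=4.
Step 29. [r8c8∈{1}] r8c8 has the single candidate 1. So r8c8=1.
Step 30. [r6c7∈{9}] nothing but 9 survives at r6c7 ⇒ r6c7=9.
Step 31. [r4c2∈{1}] nothing but 1 survives at r4c2 ⇒ r4c2=1.
Step 32. [r3c2∈{3}] nothing but 3 survives at r3c2 ⇒ r3c2=3.
Step 33. [r7c6∈{4}] r7c6 is down to just 4. So r7c6=4.
Step 34. [r2c3∈{2}] r2c3 has the single candidate 2 ⇒ r2c3=2.
Step 35. [r4c3∈{8}] nothing but 8 survives at r4c3 ⇒ r4c3=8.
Step 36. [r9c8∈{5}] r9c8's peers cover all but 5, so r9c8=5.
Step 37. [r7c8∈{3}] nothing but 3 survives at r7c8. So r7c8=3.
Step 38. [r7c7∈{7}] nothing but 7 survives at r7c7, so r7c7=7.
Step 39. [r2c4∈{1}] r2c4's peers cover all but 1 ⇒ r2c4=1.
Step 40. [r3c6∈{8}] only 8 remains possible at r3c6, so r3c6=8.

Answer: 5 9 4 3 7 2 6 8 1 / 8 7 2 1 4 6 5 9 3 / 1 3 6 9 5 8 4 2 7 / 7 1 8 4 2 9 3 6 5 / 9 6 3 7 8 5 1 4 2 / 4 2 5 6 1 3 9 7 8 / 2 5 1 8 6 4 7 3 9 / 6 8 9 5 3 7 2 1 4 / 3 4 7 2 9 1 8 5 6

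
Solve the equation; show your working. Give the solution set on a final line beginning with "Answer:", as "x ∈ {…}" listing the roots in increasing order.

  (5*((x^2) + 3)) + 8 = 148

Step 1. [(5*((x^2) + 3)) + 8 = 148] 8 comes off first (subtract 8) ⇒ sub: 5*((x^2) + 3) = 140.
Step 2. [5*((x^2) + 3) = 140] LHS = 5·(…); ÷5 both sides ⇒ div: (x^2) + 3 = 28.
Step 3. [(x^2) + 3 = 28] peel the +3: subtract 3 from each side ⇒ sub: x^2 = 25.
Step 4. [x^2 = 25] √ both sides: 25 ≥ 0 gives two branches, so sqrt: x = 5 or -5.

Answer: x ∈ {-5, 5}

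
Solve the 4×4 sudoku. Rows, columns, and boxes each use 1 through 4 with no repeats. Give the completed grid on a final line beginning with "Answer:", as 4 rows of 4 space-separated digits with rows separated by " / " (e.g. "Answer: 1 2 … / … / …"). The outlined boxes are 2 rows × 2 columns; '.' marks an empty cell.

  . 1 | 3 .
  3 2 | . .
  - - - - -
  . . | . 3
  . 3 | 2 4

Step 1. [r3c1∈{1,2,4}] r3c1 is the only open cell in row 3 admitting 2. So r3c1=2.
Step 2. [r3c3∈{1}] nothing but 1 survives at r3c3 ⇒ r3c3=1.
Step 3. [r4c1∈{1}] only 1 remains possible at r4c1. So r4c1=1.
Step 4. [r1c1∈{4}] r1c1's peers cover all but 4. So r1c1=4.
Step 5. [r3c2∈{4}] nothing but 4 survives at r3c2. So r3c2=4.
Step 6. [r2c4∈{1}] only 1 remains possible at r2c4, so r2c4=1.
Step 7. [r1c4∈{2}] r1c4 is down to just 2. So r1c4=2.
Step 8. [r2c3∈{4}] only 4 remains possible at r2c3. So r2c3=4.

Answer: 4 1 3 2 / 3 2 4 1 / 2 4 1 3 / 1 3 2 4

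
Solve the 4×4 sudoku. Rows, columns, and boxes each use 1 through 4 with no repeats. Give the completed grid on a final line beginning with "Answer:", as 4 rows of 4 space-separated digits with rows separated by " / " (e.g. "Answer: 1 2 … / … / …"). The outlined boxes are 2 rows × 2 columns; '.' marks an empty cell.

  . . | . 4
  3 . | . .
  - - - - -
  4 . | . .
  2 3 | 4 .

Step 1. [r3c2∈{1}] nothing but 1 survives at r3c2. So r3c2=1.
Step 2. [r1c3∈{1,2,3}] across row 1, 3 lands solely at r1c3 ⇒ r1c3=3.
Step 3. [r3c3∈{2}] r3c3's peers cover all but 2 ⇒ r3c3=2.
Step 4. [r2c4∈{1,2}] col 4 places 2 nowhere but r2c4, so r2c4=2.
Step 5. [r2c2∈{4}] r2c2 has the single candidate 4, so r2c2=4.
Step 6. [r3c4∈{3}] r3c4 is down to just 3 ⇒ r3c4=3.
Step 7. [r4c4∈{1}] r4c4 has the single candidate 1. So r4c4=1.
Step 8. [r1c1∈{1}] r1c1 has the single candidate 1, so r1c1=1.
Step 9. [r2c3∈{1}] nothing but 1 survives at r2c3, so r2c3=1.
Step 10. [r1c2∈{2}] r1c2 is down to just 2 ⇒ r1c2=2.

Answer: 1 2 3 4 / 3 4 1 2 / 4 1 2 3 / 2 3 4 1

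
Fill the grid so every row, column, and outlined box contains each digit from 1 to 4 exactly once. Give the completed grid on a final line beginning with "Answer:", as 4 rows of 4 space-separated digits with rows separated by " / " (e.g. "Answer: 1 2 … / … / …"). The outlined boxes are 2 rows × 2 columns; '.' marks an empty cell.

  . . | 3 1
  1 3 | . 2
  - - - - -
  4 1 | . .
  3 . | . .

Step 1. [r4c2∈{2}] r4c2's peers cover all but 2 ⇒ r4c2=2.
Step 2. [r4c4∈{4}] only 4 remains possible at r4c4. So r4c4=4.
Step 3. [r4c3∈{1}] r4c3 is down to just 1 ⇒ r4c3=1.
Step 4. [r1c1∈{2}] nothing but 2 survives at r1c1. So r1c1=2.
Step 5. [r3c3∈{2}] nothing but 2 survives at r3c3 ⇒ r3c3=2.
Step 6. [r3c4∈{3}] only 3 remains possible at r3c4 ⇒ r3c4=3.
Step 7. [r1c2∈{4}] nothing but 4 survives at r1c2, so r1c2=4.
Step 8. [r2c3∈{4}] r2c3 is down to just 4 ⇒ r2c3=4.

Answer: 2 4 3 1 / 1 3 4 2 / 4 1 2 3 / 3 2 1 4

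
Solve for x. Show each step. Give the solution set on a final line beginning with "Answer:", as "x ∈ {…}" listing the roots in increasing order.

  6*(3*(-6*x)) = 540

Step 1. [6*(3*(-6*x)) = 540] 6 out front; divide by 6. So div: 3*(-6*x) = 90.
Step 2. [3*(-6*x) = 90] 3·(inner) — divide through by 3. So div: -6*x = 30.
Step 3. [-6*x = 30] LHS = -6·(…); ÷-6 both sides ⇒ div: x = -5.

Answer: x ∈ {-5}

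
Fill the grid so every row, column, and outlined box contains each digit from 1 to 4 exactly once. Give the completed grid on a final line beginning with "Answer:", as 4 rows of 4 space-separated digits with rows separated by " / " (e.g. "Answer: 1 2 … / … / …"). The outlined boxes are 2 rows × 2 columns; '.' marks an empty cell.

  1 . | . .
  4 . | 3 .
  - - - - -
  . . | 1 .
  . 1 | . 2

Step 1. [r3c2∈{2,3,4}] across col 2, 4 lands solely at r3c2. So r3c2=4.
Step 2. [r1c3∈{2,4}] r1c3 is the only open cell in col 3 admitting 2 ⇒ r1c3=2.
Step 3. [r4c1∈{3}] r4c1 is down to just 3, so r4c1=3.
Step 4. [r3c4∈{3}] r3c4 has the single candidate 3, so r3c4=3.
Step 5. [r1c4∈{4}] r1c4's peers cover all but 4, so r1c4=4.
Step 6. [r2c2∈{2}] r2c2's peers cover all but 2, so r2c2=2.
Step 7. [r3c1∈{2}] nothing but 2 survives at r3c1 ⇒ r3c1=2.
Step 8. [r2c4∈{1}] nothing but 1 survives at r2c4, so r2c4=1.
Step 9. [r1c2∈{3}] r1c2 has the single candidate 3. So r1c2=3.
Step 10. [r4c3∈{4}] nothing but 4 survives at r4c3, so r4c3=4.

Answer: 1 3 2 4 / 4 2 3 1 / 2 4 1 3 / 3 1 4 2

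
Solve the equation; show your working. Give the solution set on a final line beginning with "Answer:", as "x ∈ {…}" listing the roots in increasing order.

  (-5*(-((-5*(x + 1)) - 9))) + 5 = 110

Step 1. [(-5*(-((-5*(x + 1)) - 9))) + 5 = 110] 5 comes off first (subtract 5). So sub: -5*(-((-5*(x + 1)) - 9)) = 105.
Step 2. [-5*(-((-5*(x + 1)) - 9)) = 105] -5 out front; divide by -5. So div: -((-5*(x + 1)) - 9) = -21.
Step 3. [-((-5*(x + 1)) - 9) = -21] leading − — multiply by −1, so neg: (-5*(x + 1)) - 9 = 21.
Step 4. [(-5*(x + 1)) - 9 = 21] 9 comes off first (add 9), so sub: -5*(x + 1) = 30.
Step 5. [-5*(x + 1) = 30] LHS = -5·(…); ÷-5 both sides. So div: x + 1 = -6.
Step 6. [x + 1 = -6] peel the +1: subtract 1 from each side, so sub: x = -7.

Answer: x ∈ {-7}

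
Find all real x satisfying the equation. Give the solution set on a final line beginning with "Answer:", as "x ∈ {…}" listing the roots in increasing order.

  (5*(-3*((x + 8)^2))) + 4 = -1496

Step 1. [(5*(-3*((x + 8)^2))) + 4 = -1496] peel the +4: subtract 4 from each side ⇒ sub: 5*(-3*((x + 8)^2)) = -1500.
Step 2. [5*(-3*((x + 8)^2)) = -1500] divide by the outer 5. So div: -3*((x + 8)^2) = -300.
Step 3. [-3*((x + 8)^2) = -300] divide by the outer -3. So div: (x + 8)^2 = 100.
Step 4. [(x + 8)^2 = 100] 100 ≥ 0, LHS is (·)² — take ±√, so sqrt: x + 8 = 10 or -10.
Step 5. [x + 8 = 10 or -10] +8 is outermost — subtract 8 both sides, so sub: x = 2 or -18.

Answer: x ∈ {-18, 2}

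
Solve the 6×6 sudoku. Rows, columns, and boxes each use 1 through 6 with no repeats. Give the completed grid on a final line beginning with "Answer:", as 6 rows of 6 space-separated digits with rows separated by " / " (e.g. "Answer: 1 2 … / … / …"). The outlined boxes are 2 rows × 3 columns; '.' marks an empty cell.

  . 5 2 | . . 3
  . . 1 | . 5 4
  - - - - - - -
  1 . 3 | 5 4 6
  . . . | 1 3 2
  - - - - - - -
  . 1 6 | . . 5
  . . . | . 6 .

Step 1. [r1c1∈{4,6}] across row 1, 4 lands solely at r1c1, so r1c1=4.
Step 2. [r5c4∈{2,3,4}] across row 5, 4 lands solely at r5c4, so r5c4=4.
Step 3. [r5c1∈{2,3}] across row 5, 3 lands solely at r5c1 ⇒ r5c1=3.
Step 4. [r6c1∈{2,5}] in col 1, 2 fits only at r6c1 ⇒ r6c1=2.
Step 5. [r2c1∈{6}] r2c1's peers cover all but 6, so r2c1=6.
Step 6. [r6c2∈{4}] only 4 remains possible at r6c2 ⇒ r6c2=4.
Step 7. [r4c3∈{4,5}] r4c3 is the only open cell in row 4 admitting 4, so r4c3=4.
Step 8. [r2c4∈{2}] r2c4 is down to just 2. So r2c4=2.
Step 9. [r4c2∈{6}] r4c2 has the single candidate 6 ⇒ r4c2=6.
Step 10. [r6c3∈{5}] r6c3's peers cover all but 5 ⇒ r6c3=5.
Step 11. [r1c4∈{6}] r1c4's peers cover all but 6 ⇒ r1c4=6.
Step 12. [r4c1∈{5}] r4c1 has the single candidate 5. So r4c1=5.
Step 13. [r3c2∈{2}] nothing but 2 survives at r3c2. So r3c2=2.
Step 14. [r5c5∈{2}] r5c5's peers cover all but 2. So r5c5=2.
Step 15. [r6c6∈{1}] r6c6 is down to just 1, so r6c6=1.
Step 16. [r1c5∈{1}] nothing but 1 survives at r1c5 ⇒ r1c5=1.
Step 17. [r6c4∈{3}] only 3 remains possible at r6c4, so r6c4=3.
Step 18. [r2c2∈{3}] r2c2 is down to just 3 ⇒ r2c2=3.

Answer: 4 5 2 6 1 3 / 6 3 1 2 5 4 / 1 2 3 5 4 6 / 5 6 4 1 3 2 / 3 1 6 4 2 5 / 2 4 5 3 6 1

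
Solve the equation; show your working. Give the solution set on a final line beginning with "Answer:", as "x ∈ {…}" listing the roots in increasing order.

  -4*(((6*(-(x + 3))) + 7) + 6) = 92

Step 1. [-4*(((6*(-(x + 3))) + 7) + 6) = 92] LHS = -4·(…); ÷-4 both sides, so div: ((6*(-(x + 3))) + 7) + 6 = -23.
Step 2. [((6*(-(x + 3))) + 7) + 6 = -23] +6 is outermost — subtract 6 both sides ⇒ sub: (6*(-(x + 3))) + 7 = -29.
Step 3. [(6*(-(x + 3))) + 7 = -29] 7 comes off first (subtract 7). So sub: 6*(-(x + 3)) = -36.
Step 4. [6*(-(x + 3)) = -36] leading coefficient 6: divide by 6, so div: -(x + 3) = -6.
Step 5. [-(x + 3) = -6] flip signs both sides, so neg: x + 3 = 6.
Step 6. [x + 3 = 6] +3 is outermost — subtract 3 both sides, so sub: x = 3.

Answer: x ∈ {3}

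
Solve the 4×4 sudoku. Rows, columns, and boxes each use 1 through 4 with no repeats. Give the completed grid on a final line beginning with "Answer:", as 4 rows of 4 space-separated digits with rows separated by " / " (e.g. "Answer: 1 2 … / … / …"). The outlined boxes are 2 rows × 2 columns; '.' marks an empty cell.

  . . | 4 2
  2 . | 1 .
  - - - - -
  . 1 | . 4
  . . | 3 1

Step 1. [r1c2∈{3}] r1c2 has the single candidate 3 ⇒ r1c2=3.
Step 2. [r2c2∈{4}] r2c2 has the single candidate 4, so r2c2=4.
Step 3. [r3c3∈{2}] r3c3 is down to just 2 ⇒ r3c3=2.
Step 4. [r4c2∈{2}] nothing but 2 survives at r4c2. So r4c2=2.
Step 5. [r4c1∈{4}] nothing but 4 survives at r4c1. So r4c1=4.
Step 6. [r1c1∈{1}] r1c1 has the single candidate 1 ⇒ r1c1=1.
Step 7. [r3c1∈{3}] nothing but 3 survives at r3c1, so r3c1=3.
Step 8. [r2c4∈{3}] nothing but 3 survives at r2c4. So r2c4=3.

Answer: 1 3 4 2 / 2 4 1 3 / 3 1 2 4 / 4 2 3 1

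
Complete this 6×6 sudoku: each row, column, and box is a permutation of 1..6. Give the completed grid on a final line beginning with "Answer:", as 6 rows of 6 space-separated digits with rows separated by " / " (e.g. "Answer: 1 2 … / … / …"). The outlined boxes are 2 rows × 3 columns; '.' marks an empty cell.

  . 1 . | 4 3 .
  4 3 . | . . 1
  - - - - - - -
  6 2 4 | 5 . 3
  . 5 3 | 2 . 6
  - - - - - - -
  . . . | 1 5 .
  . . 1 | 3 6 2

Step 1. [r2c3∈{2,5,6}] 5 has one home in row 2: r2c3. So r2c3=5.
Step 2. [r1c1∈{2}] r1c1's peers cover all but 2. So r1c1=2.
Step 3. [r5c2∈{4,6}] r5c2 is the only open cell in col 2 admitting 6. So r5c2=6.
Step 4. [r4c1∈{1}] nothing but 1 survives at r4c1. So r4c1=1.
Step 5. [r5c3∈{2}] r5c3 has the single candidate 2. So r5c3=2.
Step 6. [r4c5∈{4}] only 4 remains possible at r4c5. So r4c5=4.
Step 7. [r3c5∈{1}] nothing but 1 survives at r3c5. So r3c5=1.
Step 8. [r5c1∈{3}] r5c1 has the single candidate 3 ⇒ r5c1=3.
Step 9. [r1c3∈{6}] r1c3 has the single candidate 6. So r1c3=6.
Step 10. [r2c4∈{6}] nothing but 6 survives at r2c4, so r2c4=6.
Step 11. [r6c2∈{4}] r6c2's peers cover all but 4. So r6c2=4.
Step 12. [r2c5∈{2}] r2c5 has the single candidate 2 ⇒ r2c5=2.
Step 13. [r5c6∈{4}] r5c6 has the single candidate 4 ⇒ r5c6=4.
Step 14. [r1c6∈{5}] r1c6 has the single candidate 5 ⇒ r1c6=5.
Step 15. [r6c1∈{5}] only 5 remains possible at r6c1 ⇒ r6c1=5.

Answer: 2 1 6 4 3 5 / 4 3 5 6 2 1 / 6 2 4 5 1 3 / 1 5 3 2 4 6 / 3 6 2 1 5 4 / 5 4 1 3 6 2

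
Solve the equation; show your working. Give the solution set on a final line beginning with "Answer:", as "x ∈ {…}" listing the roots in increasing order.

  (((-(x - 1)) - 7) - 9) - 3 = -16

Step 1. [(((-(x - 1)) - 7) - 9) - 3 = -16] -3 is outermost — add 3 both sides, so sub: ((-(x - 1)) - 7) - 9 = -13.
Step 2. [((-(x - 1)) - 7) - 9 = -13] peel the -9: add 9 from each side, so sub: (-(x - 1)) - 7 = -4.
Step 3. [(-(x - 1)) - 7 = -4] -7 is outermost — add 7 both sides, so sub: -(x - 1) = 3.
Step 4. [-(x - 1) = 3] leading − — multiply by −1, so neg: x - 1 = -3.
Step 5. [x - 1 = -3] -1 is outermost — add 1 both sides ⇒ sub: x = -2.

Answer: x ∈ {-2}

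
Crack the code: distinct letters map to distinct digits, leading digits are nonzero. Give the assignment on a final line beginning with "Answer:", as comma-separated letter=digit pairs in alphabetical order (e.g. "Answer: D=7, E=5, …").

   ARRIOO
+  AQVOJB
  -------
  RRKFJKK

Step 1. [R] R is the leading digit of a 7-digit sum of two 6-digit numbers; the final carry is exactly 1 ⇒ R=1.
Step 2. [col 1: O + B ≡ K (mod 10)] K=0 is one option consistent with column 1 (O + B ≡ K (mod 10), carry-in 0) — take it, so K=0.
Step 3. [col 1: O + B ≡ K (mod 10)] B=3 is one option consistent with column 1 (O + B ≡ K (mod 10), carry-in 0) — take it ⇒ B=3.
Step 4. [col 1: O + B ≡ K (mod 10)] from column 1 (B=3, K=0, carry-in 0, digits 0,1,3 already taken and all letters distinct): O must equal 7 ⇒ O=7.
Step 5. [col 2: O + J ≡ K (mod 10)] in column 2 we have O+J≡K with carry-in 1; given O=7, K=0 and digits 0,1,3,7 already taken and all letters distinct, that pins J to 2 ⇒ J=2.
Step 6. [col 3: I + O ≡ J (mod 10)] in column 3 we have I+O≡J with carry-in 1; given O=7, J=2 and digits 0,1,2,3,7 already taken and all letters distinct, that pins I to 4, so I=4.
Step 7. [col 4: R + V ≡ F (mod 10)] in column 4 we have R+V≡F with carry-in 1; given R=1 and digits 0,1,2,3,4,7 already taken and all letters distinct, that pins V to 6, so V=6.
Step 8. [col 4: R + V ≡ F (mod 10)] from column 4 (R=1, V=6, carry-in 1, digits 0,1,2,3,4,6,7 already taken and all letters distinct): F must equal 8, so F=8.
Step 9. [col 5: R + Q ≡ K (mod 10)] column 5 reads R+Q+carry(0)=K with R=1, K=0; with digits 0,1,2,3,4,6,7,8 already taken and all letters distinct, the only value for Q is 9 ⇒ Q=9.
Step 10. [col 6: A + A ≡ R (mod 10)] in column 6 we have A+A≡R with carry-in 1; given R=1 and digits 0,1,2,3,4,6,7,8,9 already taken and all letters distinct, that pins A to 5, so A=5.

Answer: A=5, B=3, F=8, I=4, J=2, K=0, O=7, Q=9, R=1, V=6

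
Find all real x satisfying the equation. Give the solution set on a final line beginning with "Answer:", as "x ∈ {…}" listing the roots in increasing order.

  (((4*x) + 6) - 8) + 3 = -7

Step 1. [(((4*x) + 6) - 8) + 3 = -7] 3 comes off first (subtract 3) ⇒ sub: ((4*x) + 6) - 8 = -10.
Step 2. [((4*x) + 6) - 8 = -10] peel the -8: add 8 from each side. So sub: (4*x) + 6 = -2.
Step 3. [(4*x) + 6 = -2] +6 is outermost — subtract 6 both sides ⇒ sub: 4*x = -8.
Step 4. [4*x = -8] 4 out front; divide by 4 ⇒ div: x = -2.

Answer: x ∈ {-2}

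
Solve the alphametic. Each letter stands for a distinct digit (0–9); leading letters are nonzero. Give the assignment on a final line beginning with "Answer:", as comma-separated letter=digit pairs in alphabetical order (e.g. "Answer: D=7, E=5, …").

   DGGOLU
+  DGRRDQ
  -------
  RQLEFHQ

Step 1. [R] R is the leading digit of a 7-digit sum of two 6-digit numbers; the final carry is exactly 1, so R=1.
Step 2. [col 1: U + Q ≡ Q (mod 10)] column 1: given nothing yet, carry-in 0, and digits 1 already taken and all letters distinct, U+Q≡Q (mod 10) forces U=0 ⇒ U=0.
Step 3. [col 1: U + Q ≡ Q (mod 10)] several values work for Q in column 1 (U + Q ≡ Q (mod 10), carry-in 0); try Q=5. So Q=5.
Step 4. [col 2: L + D ≡ H (mod 10)] no forcing yet in column 2 (carry-in 0); L=6 is free and consistent — try it ⇒ L=6.
Step 5. [col 2: L + D ≡ H (mod 10)] no forcing yet in column 2 (carry-in 0); D=7 is free and consistent — try it ⇒ D=7.
Step 6. [col 2: L + D ≡ H (mod 10)] column 2 reads L+D+carry(0)=H with L=6, D=7; with digits 0,1,5,6,7 already taken and all letters distinct, the only value for H is 3, so H=3.
Step 7. [col 3: O + R ≡ F (mod 10)] column 3 reads O+R+carry(1)=F with R=1; with digits 0,1,3,5,6,7 already taken and all letters distinct, the only value for O is 2. So O=2.
Step 8. [col 3: O + R ≡ F (mod 10)] in column 3 we have O+R≡F with carry-in 1; given O=2, R=1 and digits 0,1,2,3,5,6,7 already taken and all letters distinct, that pins F to 4, so F=4.
Step 9. [col 4: G + R ≡ E (mod 10)] column 4: given R=1, carry-in 0, and digits 0,1,2,3,4,5,6,7 already taken and all letters distinct, G+R≡E (mod 10) forces G=8, so G=8.
Step 10. [col 4: G + R ≡ E (mod 10)] from column 4 (G=8, R=1, carry-in 0, digits 0,1,2,3,4,5,6,7,8 already taken and all letters distinct): E must equal 9. So E=9.

Answer: D=7, E=9, F=4, G=8, H=3, L=6, O=2, Q=5, R=1, U=0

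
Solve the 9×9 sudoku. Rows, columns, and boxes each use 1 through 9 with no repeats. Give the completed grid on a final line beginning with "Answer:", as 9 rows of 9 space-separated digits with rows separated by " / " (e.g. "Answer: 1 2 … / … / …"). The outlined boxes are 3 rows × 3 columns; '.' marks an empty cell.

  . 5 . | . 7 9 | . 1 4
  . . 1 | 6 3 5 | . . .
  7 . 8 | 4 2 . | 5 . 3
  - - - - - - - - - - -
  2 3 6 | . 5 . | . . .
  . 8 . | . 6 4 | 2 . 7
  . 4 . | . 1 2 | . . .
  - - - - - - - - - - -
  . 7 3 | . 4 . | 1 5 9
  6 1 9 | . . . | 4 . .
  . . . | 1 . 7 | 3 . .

Step 1. [r4c6∈{8}] r4c6 is down to just 8 ⇒ r4c6=8.
Step 2. [r4c7∈{9}] r4c7's peers cover all but 9. So r4c7=9.
Step 3. [r8c5∈{8}] r8c5 is down to just 8. So r8c5=8.
Step 4. [r8c9∈{2}] r8c9's peers cover all but 2. So r8c9=2.
Step 5. [r2c9∈{8}] r2c9 is down to just 8, so r2c9=8.
Step 6. [r5c3∈{5}] r5c3's peers cover all but 5, so r5c3=5.
Step 7. [r9c8∈{6,8}] in box 9, 8 fits only at r9c8 ⇒ r9c8=8.
Step 8. [r6c1∈{9}] r6c1's peers cover all but 9 ⇒ r6c1=9.
Step 9. [r2c8∈{2,7,9}] col 8 places 2 nowhere but r2c8 ⇒ r2c8=2.
Step 10. [r9c3∈{2,4}] in col 3, 4 fits only at r9c3. So r9c3=4.
Step 11. [r5c8∈{3}] r5c8 is down to just 3 ⇒ r5c8=3.
Step 12. [r6c8∈{6}] r6c8's peers cover all but 6, so r6c8=6.
Step 13. [r6c4∈{3,7}] 3 has one home in row 6: r6c4. So r6c4=3.
Step 14. [r2c2∈{9}] only 9 remains possible at r2c2 ⇒ r2c2=9.
Step 15. [r5c1∈{1}] r5c1 is down to just 1, so r5c1=1.
Step 16. [r9c9∈{6}] only 6 remains possible at r9c9, so r9c9=6.
Step 17. [r9c5∈{9}] nothing but 9 survives at r9c5 ⇒ r9c5=9.
Step 18. [r2c7∈{7}] r2c7 has the single candidate 7 ⇒ r2c7=7.
Step 19. [r8c8∈{7}] r8c8 has the single candidate 7, so r8c8=7.
Step 20. [r8c6∈{3}] r8c6's peers cover all but 3. So r8c6=3.
Step 21. [r6c3∈{7}] nothing but 7 survives at r6c3 ⇒ r6c3=7.
Step 22. [r4c4∈{7}] r4c4's peers cover all but 7, so r4c4=7.
Step 23. [r1c4∈{8}] r1c4's peers cover all but 8. So r1c4=8.
Step 24. [r3c2∈{6}] r3c2's peers cover all but 6 ⇒ r3c2=6.
Step 25. [r7c1∈{8}] r7c1 has the single candidate 8. So r7c1=8.
Step 26. [r9c2∈{2}] r9c2 is down to just 2, so r9c2=2.
Step 27. [r8c4∈{5}] only 5 remains possible at r8c4, so r8c4=5.
Step 28. [r7c6∈{6}] nothing but 6 survives at r7c6. So r7c6=6.
Step 29. [r1c1∈{3}] r1c1's peers cover all but 3 ⇒ r1c1=3.
Step 30. [r3c6∈{1}] r3c6's peers cover all but 1. So r3c6=1.
Step 31. [r6c9∈{5}] r6c9 is down to just 5. So r6c9=5.
Step 32. [r4c9∈{1}] r4c9 is down to just 1, so r4c9=1.
Step 33. [r6c7∈{8}] only 8 remains possible at r6c7 ⇒ r6c7=8.
Step 34. [r7c4∈{2}] r7c4 is down to just 2 ⇒ r7c4=2.
Step 35. [r3c8∈{9}] r3c8's peers cover all but 9, so r3c8=9.
Step 36. [r9c1∈{5}] r9c1 is down to just 5 ⇒ r9c1=5.
Step 37. [r1c3∈{2}] r1c3's peers cover all but 2. So r1c3=2.
Step 38. [r2c1∈{4}] r2c1 is down to just 4 ⇒ r2c1=4.
Step 39. [r1c7∈{6}] only 6 remains possible at r1c7. So r1c7=6.
Step 40. [r4c8∈{4}] nothing but 4 survives at r4c8, so r4c8=4.
Step 41. [r5c4∈{9}] r5c4 is down to just 9, so r5c4=9.

Answer: 3 5 2 8 7 9 6 1 4 / 4 9 1 6 3 5 7 2 8 / 7 6 8 4 2 1 5 9 3 / 2 3 6 7 5 8 9 4 1 / 1 8 5 9 6 4 2 3 7 / 9 4 7 3 1 2 8 6 5 / 8 7 3 2 4 6 1 5 9 / 6 1 9 5 8 3 4 7 2 / 5 2 4 1 9 7 3 8 6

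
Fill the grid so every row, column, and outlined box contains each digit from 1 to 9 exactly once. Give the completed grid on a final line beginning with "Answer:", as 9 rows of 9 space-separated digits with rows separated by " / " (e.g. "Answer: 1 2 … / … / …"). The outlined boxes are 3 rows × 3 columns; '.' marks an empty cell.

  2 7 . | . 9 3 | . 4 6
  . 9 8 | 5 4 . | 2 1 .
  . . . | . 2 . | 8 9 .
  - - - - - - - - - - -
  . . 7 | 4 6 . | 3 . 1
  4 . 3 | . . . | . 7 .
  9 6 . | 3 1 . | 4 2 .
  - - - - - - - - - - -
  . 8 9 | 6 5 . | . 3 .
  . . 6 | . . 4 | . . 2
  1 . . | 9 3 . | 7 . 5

Step 1. [r5c5∈{8}] only 8 remains possible at r5c5 ⇒ r5c5=8.
Step 2. [r6c3∈{5}] r6c3 is down to just 5 ⇒ r6c3=5.
Step 3. [r7c6∈{1,2,7}] across row 7, 2 lands solely at r7c6, so r7c6=2.
Step 4. [r3c6∈{1,6,7}] across col 6, 1 lands solely at r3c6, so r3c6=1.
Step 5. [r3c4∈{7}] nothing but 7 survives at r3c4, so r3c4=7.
Step 6. [r8c8∈{8}] only 8 remains possible at r8c8. So r8c8=8.
Step 7. [r3c1∈{3,5,6}] row 3 places 6 nowhere but r3c1, so r3c1=6.
Step 8. [r2c1∈{3}] r2c1 is down to just 3 ⇒ r2c1=3.
Step 9. [r5c9∈{9}] r5c9 is down to just 9, so r5c9=9.
Step 10. [r3c2∈{4,5}] r3c2 is the only open cell in row 3 admitting 5 ⇒ r3c2=5.
Step 11. [r5c6∈{5}] r5c6 is down to just 5, so r5c6=5.
Step 12. [r9c2∈{2,4}] col 2 places 4 nowhere but r9c2. So r9c2=4.
Step 13. [r8c1∈{5,7}] 5 has one home in row 8: r8c1. So r8c1=5.
Step 14. [r4c2∈{2}] r4c2's peers cover all but 2. So r4c2=2.
Step 15. [r8c4∈{1}] r8c4 has the single candidate 1. So r8c4=1.
Step 16. [r4c6∈{9}] only 9 remains possible at r4c6, so r4c6=9.
Step 17. [r4c1∈{8}] r4c1 has the single candidate 8, so r4c1=8.
Step 18. [r8c2∈{3}] r8c2 is down to just 3, so r8c2=3.
Step 19. [r5c7∈{6}] only 6 remains possible at r5c7. So r5c7=6.
Step 20. [r5c4∈{2}] r5c4's peers cover all but 2 ⇒ r5c4=2.
Step 21. [r8c7∈{9}] r8c7 has the single candidate 9 ⇒ r8c7=9.
Step 22. [r6c9∈{8}] r6c9 is down to just 8, so r6c9=8.
Step 23. [r1c3∈{1}] r1c3 is down to just 1, so r1c3=1.
Step 24. [r3c3∈{4}] nothing but 4 survives at r3c3. So r3c3=4.
Step 25. [r2c9∈{7}] r2c9's peers cover all but 7. So r2c9=7.
Step 26. [r7c1∈{7}] r7c1's peers cover all but 7, so r7c1=7.
Step 27. [r7c9∈{4}] r7c9's peers cover all but 4. So r7c9=4.
Step 28. [r8c5∈{7}] r8c5 is down to just 7. So r8c5=7.
Step 29. [r7c7∈{1}] nothing but 1 survives at r7c7 ⇒ r7c7=1.
Step 30. [r1c7∈{5}] r1c7 is down to just 5. So r1c7=5.
Step 31. [r9c8∈{6}] r9c8's peers cover all but 6. So r9c8=6.
Step 32. [r4c8∈{5}] r4c8 is down to just 5. So r4c8=5.
Step 33. [r5c2∈{1}] r5c2 has the single candidate 1. So r5c2=1.
Step 34. [r9c6∈{8}] r9c6 has the single candidate 8. So r9c6=8.
Step 35. [r9c3∈{2}] nothing but 2 survives at r9c3. So r9c3=2.
Step 36. [r6c6∈{7}] nothing but 7 survives at r6c6. So r6c6=7.
Step 37. [r1c4∈{8}] r1c4 has the single candidate 8, so r1c4=8.
Step 38. [r2c6∈{6}] only 6 remains possible at r2c6 ⇒ r2c6=6.
Step 39. [r3c9∈{3}] only 3 remains possible at r3c9 ⇒ r3c9=3.

Answer: 2 7 1 8 9 3 5 4 6 / 3 9 8 5 4 6 2 1 7 / 6 5 4 7 2 1 8 9 3 / 8 2 7 4 6 9 3 5 1 / 4 1 3 2 8 5 6 7 9 / 9 6 5 3 1 7 4 2 8 / 7 8 9 6 5 2 1 3 4 / 5 3 6 1 7 4 9 8 2 / 1 4 2 9 3 8 7 6 5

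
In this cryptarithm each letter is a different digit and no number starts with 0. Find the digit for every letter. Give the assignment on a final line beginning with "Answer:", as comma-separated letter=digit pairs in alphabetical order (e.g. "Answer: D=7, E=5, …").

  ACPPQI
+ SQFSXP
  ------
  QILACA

Step 1. [col 1: I + P ≡ A (mod 10)] no forcing yet in column 1 (carry-in 0); A=4 is free and consistent — try it, so A=4.
Step 2. [col 1: I + P ≡ A (mod 10)] I=3 is one option consistent with column 1 (I + P ≡ A (mod 10), carry-in 0) — take it ⇒ I=3.
Step 3. [col 1: I + P ≡ A (mod 10)] column 1: given I=3, A=4, carry-in 0, and digits 3,4 already taken and all letters distinct, I+P≡A (mod 10) forces P=1 ⇒ P=1.
Step 4. [col 2: Q + X ≡ C (mod 10)] C=5 is one option consistent with column 2 (Q + X ≡ C (mod 10), carry-in 0) — take it. So C=5.
Step 5. [col 2: Q + X ≡ C (mod 10)] column 2 (Q + X ≡ C (mod 10), carry-in 0) doesn't pin Q yet; pick Q=7 and continue ⇒ Q=7.
Step 6. [col 2: Q + X ≡ C (mod 10)] from column 2 (Q=7, C=5, carry-in 0, digits 1,3,4,5,7 already taken and all letters distinct): X must equal 8. So X=8.
Step 7. [col 3: P + S ≡ A (mod 10)] from column 3 (P=1, A=4, carry-in 1, digits 1,3,4,5,7,8 already taken and all letters distinct): S must equal 2 ⇒ S=2.
Step 8. [col 4: P + F ≡ L (mod 10)] column 4 reads P+F+carry(0)=L with P=1; with digits 1,2,3,4,5,7,8 already taken and all letters distinct, the only value for F is 9, so F=9.
Step 9. [col 4: P + F ≡ L (mod 10)] column 4: given P=1, F=9, carry-in 0, and digits 1,2,3,4,5,7,8,9 already taken and all letters distinct, P+F≡L (mod 10) forces L=0, so L=0.

Answer: A=4, C=5, F=9, I=3, L=0, P=1, Q=7, S=2, X=8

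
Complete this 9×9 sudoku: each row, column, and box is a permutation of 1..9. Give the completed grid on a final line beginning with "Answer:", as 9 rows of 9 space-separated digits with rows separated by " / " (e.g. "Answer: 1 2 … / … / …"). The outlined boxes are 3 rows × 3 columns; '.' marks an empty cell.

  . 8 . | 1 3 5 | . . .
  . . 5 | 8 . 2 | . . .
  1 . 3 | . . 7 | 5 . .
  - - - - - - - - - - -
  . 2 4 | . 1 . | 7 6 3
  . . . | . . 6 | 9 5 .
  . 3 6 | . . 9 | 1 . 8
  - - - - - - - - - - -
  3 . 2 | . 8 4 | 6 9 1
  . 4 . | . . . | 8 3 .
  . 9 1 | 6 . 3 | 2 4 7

Step 1. [r8c3∈{7}] only 7 remains possible at r8c3, so r8c3=7.
Step 2. [r5c9∈{2,4}] in box 6, 4 fits only at r5c9. So r5c9=4.
Step 3. [r1c1∈{2,4,6,7,9}] col 1 places 2 nowhere but r1c1. So r1c1=2.
Step 4. [r4c4∈{5}] r4c4 is down to just 5, so r4c4=5.
Step 5. [r2c1∈{4,6,7,9}] in col 1, 4 fits only at r2c1 ⇒ r2c1=4.
Step 6. [r3c2∈{6}] r3c2 has the single candidate 6. So r3c2=6.
Step 7. [r9c1∈{5,8}] r9c1 is the only open cell in row 9 admitting 8 ⇒ r9c1=8.
Step 8. [r5c1∈{7}] r5c1's peers cover all but 7. So r5c1=7.
Step 9. [r5c5∈{2}] nothing but 2 survives at r5c5, so r5c5=2.
Step 10. [r2c5∈{6,9}] in col 5, 6 fits only at r2c5. So r2c5=6.
Step 11. [r2c9∈{9}] r2c9's peers cover all but 9 ⇒ r2c9=9.
Step 12. [r8c9∈{5}] r8c9 is down to just 5 ⇒ r8c9=5.
Step 13. [r8c5∈{9}] only 9 remains possible at r8c5, so r8c5=9.
Step 14. [r6c5∈{4,7}] in col 5, 7 fits only at r6c5. So r6c5=7.
Step 15. [r1c8∈{7}] r1c8's peers cover all but 7. So r1c8=7.
Step 16. [r3c5∈{4}] nothing but 4 survives at r3c5, so r3c5=4.
Step 17. [r3c8∈{2,8}] across row 3, 8 lands solely at r3c8, so r3c8=8.
Step 18. [r9c5∈{5}] nothing but 5 survives at r9c5. So r9c5=5.
Step 19. [r8c4∈{2}] r8c4's peers cover all but 2. So r8c4=2.
Step 20. [r3c9∈{2}] nothing but 2 survives at r3c9 ⇒ r3c9=2.
Step 21. [r6c1∈{5}] r6c1 has the single candidate 5, so r6c1=5.
Step 22. [r5c3∈{8}] only 8 remains possible at r5c3, so r5c3=8.
Step 23. [r4c1∈{9}] nothing but 9 survives at r4c1 ⇒ r4c1=9.
Step 24. [r3c4∈{9}] nothing but 9 survives at r3c4 ⇒ r3c4=9.
Step 25. [r1c9∈{6}] only 6 remains possible at r1c9 ⇒ r1c9=6.
Step 26. [r2c2∈{7}] only 7 remains possible at r2c2, so r2c2=7.
Step 27. [r7c4∈{7}] r7c4's peers cover all but 7 ⇒ r7c4=7.
Step 28. [r5c4∈{3}] r5c4's peers cover all but 3. So r5c4=3.
Step 29. [r4c6∈{8}] only 8 remains possible at r4c6, so r4c6=8.
Step 30. [r1c7∈{4}] r1c7 is down to just 4. So r1c7=4.
Step 31. [r2c7∈{3}] r2c7 has the single candidate 3. So r2c7=3.
Step 32. [r1c3∈{9}] only 9 remains possible at r1c3 ⇒ r1c3=9.
Step 33. [r6c8∈{2}] only 2 remains possible at r6c8. So r6c8=2.
Step 34. [r2c8∈{1}] r2c8 is down to just 1 ⇒ r2c8=1.
Step 35. [r7c2∈{5}] only 5 remains possible at r7c2 ⇒ r7c2=5.
Step 36. [r8c6∈{1}] r8c6's peers cover all but 1, so r8c6=1.
Step 37. [r5c2∈{1}] r5c2 is down to just 1, so r5c2=1.
Step 38. [r6c4∈{4}] only 4 remains possible at r6c4. So r6c4=4.
Step 39. [r8c1∈{6}] r8c1 is down to just 6 ⇒ r8c1=6.

Answer: 2 8 9 1 3 5 4 7 6 / 4 7 5 8 6 2 3 1 9 / 1 6 3 9 4 7 5 8 2 / 9 2 4 5 1 8 7 6 3 / 7 1 8 3 2 6 9 5 4 / 5 3 6 4 7 9 1 2 8 / 3 5 2 7 8 4 6 9 1 / 6 4 7 2 9 1 8 3 5 / 8 9 1 6 5 3 2 4 7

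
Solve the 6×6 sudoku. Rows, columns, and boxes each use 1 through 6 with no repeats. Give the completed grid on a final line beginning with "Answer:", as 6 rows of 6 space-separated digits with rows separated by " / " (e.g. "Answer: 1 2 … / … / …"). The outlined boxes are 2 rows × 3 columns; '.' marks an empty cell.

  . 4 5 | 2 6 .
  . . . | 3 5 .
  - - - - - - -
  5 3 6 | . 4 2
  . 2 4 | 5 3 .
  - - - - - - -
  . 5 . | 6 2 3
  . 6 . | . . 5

Step 1. [r4c1∈{1}] r4c1 is down to just 1 ⇒ r4c1=1.
Step 2. [r6c3∈{1,2,3}] 3 has one home in col 3: r6c3 ⇒ r6c3=3.
Step 3. [r2c2∈{1}] r2c2 is down to just 1. So r2c2=1.
Step 4. [r6c4∈{1,4}] r6c4 is the only open cell in col 4 admitting 4. So r6c4=4.
Step 5. [r2c1∈{2,6}] across row 2, 6 lands solely at r2c1 ⇒ r2c1=6.
Step 6. [r2c6∈{4}] r2c6 has the single candidate 4. So r2c6=4.
Step 7. [r1c1∈{3}] r1c1 has the single candidate 3, so r1c1=3.
Step 8. [r5c3∈{1}] only 1 remains possible at r5c3, so r5c3=1.
Step 9. [r5c1∈{4}] r5c1 is down to just 4, so r5c1=4.
Step 10. [r1c6∈{1}] r1c6 has the single candidate 1. So r1c6=1.
Step 11. [r6c1∈{2}] r6c1's peers cover all but 2. So r6c1=2.
Step 12. [r3c4∈{1}] only 1 remains possible at r3c4, so r3c4=1.
Step 13. [r4c6∈{6}] r4c6 is down to just 6 ⇒ r4c6=6.
Step 14. [r6c5∈{1}] r6c5 has the single candidate 1. So r6c5=1.
Step 15. [r2c3∈{2}] nothing but 2 survives at r2c3, so r2c3=2.

Answer: 3 4 5 2 6 1 / 6 1 2 3 5 4 / 5 3 6 1 4 2 / 1 2 4 5 3 6 / 4 5 1 6 2 3 / 2 6 3 4 1 5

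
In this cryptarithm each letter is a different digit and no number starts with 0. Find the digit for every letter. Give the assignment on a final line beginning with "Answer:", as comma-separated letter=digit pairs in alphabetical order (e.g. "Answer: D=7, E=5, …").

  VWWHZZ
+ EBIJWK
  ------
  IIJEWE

Step 1. [col 1: Z + K ≡ E (mod 10)] several values work for E in column 1 (Z + K ≡ E (mod 10), carry-in 0); try E=4 ⇒ E=4.
Step 2. [col 1: Z + K ≡ E (mod 10)] column 1 (Z + K ≡ E (mod 10), carry-in 0) doesn't pin Z yet; pick Z=9 and continue, so Z=9.
Step 3. [col 1: Z + K ≡ E (mod 10)] from column 1 (Z=9, E=4, carry-in 0, digits 4,9 already taken and all letters distinct): K must equal 5, so K=5.
Step 4. [col 2: Z + W ≡ W (mod 10)] column 2 (Z + W ≡ W (mod 10), carry-in 1) doesn't pin W yet; pick W=7 and continue ⇒ W=7.
Step 5. [col 3: H + J ≡ E (mod 10)] several values work for J in column 3 (H + J ≡ E (mod 10), carry-in 1); try J=3 ⇒ J=3.
Step 6. [col 3: H + J ≡ E (mod 10)] in column 3 we have H+J≡E with carry-in 1; given J=3, E=4 and digits 3,4,5,7,9 already taken and all letters distinct, that pins H to 0 ⇒ H=0.
Step 7. [col 4: W + I ≡ J (mod 10)] in column 4 we have W+I≡J with carry-in 0; given W=7, J=3 and digits 0,3,4,5,7,9 already taken and all letters distinct, that pins I to 6, so I=6.
Step 8. [col 5: W + B ≡ I (mod 10)] column 5: given W=7, I=6, carry-in 1, and digits 0,3,4,5,6,7,9 already taken and all letters distinct, W+B≡I (mod 10) forces B=8 ⇒ B=8.
Step 9. [col 6: V + E ≡ I (mod 10)] column 6 reads V+E+carry(1)=I with E=4, I=6; with digits 0,3,4,5,6,7,8,9 already taken and all letters distinct, the only value for V is 1, so V=1.

Answer: B=8, E=4, H=0, I=6, J=3, K=5, V=1, W=7, Z=9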